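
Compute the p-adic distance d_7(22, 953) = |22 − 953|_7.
d_7(22, 953) = 1/49

Step 1 — x − y = 22 − 953 = -931. Step 2 — v_7(-931) = 2 (factor: -931 = −(7^2 · 19); the sign does not affect v_p). Step 3 — |x − y|_7 = 7^{-2} = 1/49.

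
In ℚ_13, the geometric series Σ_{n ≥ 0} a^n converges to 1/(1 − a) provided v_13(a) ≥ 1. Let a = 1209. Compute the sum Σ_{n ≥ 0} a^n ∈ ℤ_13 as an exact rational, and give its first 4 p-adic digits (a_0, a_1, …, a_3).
Σ a^n = 1/(1 − a) = -1/1208;  first 4 digits = (1, 2, 11, 10)

v_13(a) = 1 ≥ 1, so the series converges in ℤ_13 to 1/(1 − a) = 1/(1 − 1209) = -1/1208. Expand this rational in ℤ_13: compute digits iteratively via d_i = x_i mod 13, x_{i+1} = (x_i − d_i)/13. The first 4 digits are (1, 2, 11, 10).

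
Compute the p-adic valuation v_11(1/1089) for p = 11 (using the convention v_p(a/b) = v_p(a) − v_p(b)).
v_11(1/1089) = -2

Factor powers of 11 from the numerator and denominator of the reduced fraction: 1 = 11^0 · 1 and 1089 = 11^2 · 9. Apply v_p(a/b) = v_p(a) − v_p(b): v_11(1/1089) = 0 − 2 = -2.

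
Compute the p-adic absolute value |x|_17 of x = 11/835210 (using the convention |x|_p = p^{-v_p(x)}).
|11/835210|_17 = 83521

Step 1 — compute v_17(x) by factoring powers of 17 out of the numerator and denominator: v_17(11/835210) = -4. Step 2 — apply |x|_p = p^{-v_p(x)} = 17^{4} = 83521.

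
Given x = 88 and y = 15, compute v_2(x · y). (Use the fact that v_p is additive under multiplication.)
v_2(1320) = 3

v_p(x) = 3 (factor: 88 = 2^3 · 11); v_p(y) = 0 (factor: 15 = 2^0 · 15). Additivity: v_p(xy) = v_p(x) + v_p(y) = 3 + 0 = 3. (Direct check: xy = 1320 = 2^3 · (165).)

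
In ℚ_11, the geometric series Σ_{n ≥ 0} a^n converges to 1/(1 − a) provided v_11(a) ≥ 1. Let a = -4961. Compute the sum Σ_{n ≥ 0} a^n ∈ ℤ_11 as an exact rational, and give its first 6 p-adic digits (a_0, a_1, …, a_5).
Σ a^n = 1/(1 − a) = 1/4962;  first 6 digits = (1, 0, 3, 7, 8, 9)

v_11(a) = 2 ≥ 1, so the series converges in ℤ_11 to 1/(1 − a) = 1/(1 − (-4961)) = 1/4962. Expand this rational in ℤ_11: compute digits iteratively via d_i = x_i mod 11, x_{i+1} = (x_i − d_i)/11. The first 6 digits are (1, 0, 3, 7, 8, 9).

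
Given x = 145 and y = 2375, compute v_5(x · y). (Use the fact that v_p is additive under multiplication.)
v_5(344375) = 4

v_p(x) = 1 (factor: 145 = 5^1 · 29); v_p(y) = 3 (factor: 2375 = 5^3 · 19). Additivity: v_p(xy) = v_p(x) + v_p(y) = 1 + 3 = 4. (Direct check: xy = 344375 = 5^4 · (551).)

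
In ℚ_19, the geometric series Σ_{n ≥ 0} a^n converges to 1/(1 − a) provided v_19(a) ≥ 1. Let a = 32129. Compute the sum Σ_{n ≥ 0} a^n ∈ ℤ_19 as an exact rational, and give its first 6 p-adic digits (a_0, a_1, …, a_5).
Σ a^n = 1/(1 − a) = -1/32128;  first 6 digits = (1, 0, 13, 4, 17, 17)

v_19(a) = 2 ≥ 1, so the series converges in ℤ_19 to 1/(1 − a) = 1/(1 − 32129) = -1/32128. Expand this rational in ℤ_19: compute digits iteratively via d_i = x_i mod 19, x_{i+1} = (x_i − d_i)/19. The first 6 digits are (1, 0, 13, 4, 17, 17).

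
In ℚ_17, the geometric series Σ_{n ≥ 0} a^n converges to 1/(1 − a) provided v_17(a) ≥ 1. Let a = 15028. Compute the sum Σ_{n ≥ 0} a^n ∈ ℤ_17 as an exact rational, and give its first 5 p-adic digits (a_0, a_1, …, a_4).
Σ a^n = 1/(1 − a) = -1/15027;  first 5 digits = (1, 0, 1, 3, 1)

v_17(a) = 2 ≥ 1, so the series converges in ℤ_17 to 1/(1 − a) = 1/(1 − 15028) = -1/15027. Expand this rational in ℤ_17: compute digits iteratively via d_i = x_i mod 17, x_{i+1} = (x_i − d_i)/17. The first 5 digits are (1, 0, 1, 3, 1).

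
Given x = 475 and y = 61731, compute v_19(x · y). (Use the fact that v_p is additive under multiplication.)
v_19(29322225) = 4

v_p(x) = 1 (factor: 475 = 19^1 · 25); v_p(y) = 3 (factor: 61731 = 19^3 · 9). Additivity: v_p(xy) = v_p(x) + v_p(y) = 1 + 3 = 4. (Direct check: xy = 29322225 = 19^4 · (225).)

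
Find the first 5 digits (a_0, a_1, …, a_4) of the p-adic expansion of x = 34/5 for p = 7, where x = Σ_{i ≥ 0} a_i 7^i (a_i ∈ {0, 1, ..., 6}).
(a_0, …, a_4) = (4, 6, 2, 1, 4)

v_7(34/5) = 0 (numerator and denominator both coprime to 7), so x ∈ ℤ_7^×. Compute digits iteratively via a_i = x_i mod 7, x_{i+1} = (x_i − a_i)/7, with x_0 = x:
  x_0 = 34/5;  a_0 = 4;  x_1 = (x_0 − 4)/7 = 2/5
  x_1 = 2/5;  a_1 = 6;  x_2 = (x_1 − 6)/7 = -4/5
  x_2 = -4/5;  a_2 = 2;  x_3 = (x_2 − 2)/7 = -2/5
  x_3 = -2/5;  a_3 = 1;  x_4 = (x_3 − 1)/7 = -1/5
  x_4 = -1/5;  a_4 = 4;  x_5 = (x_4 − 4)/7 = -3/5
Digits: (4, 6, 2, 1, 4).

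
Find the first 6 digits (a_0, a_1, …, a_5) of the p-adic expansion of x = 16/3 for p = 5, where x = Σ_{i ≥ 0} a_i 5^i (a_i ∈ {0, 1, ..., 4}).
(a_0, …, a_5) = (2, 4, 1, 3, 1, 3)

v_5(16/3) = 0 (numerator and denominator both coprime to 5), so x ∈ ℤ_5^×. Compute digits iteratively via a_i = x_i mod 5, x_{i+1} = (x_i − a_i)/5, with x_0 = x:
  x_0 = 16/3;  a_0 = 2;  x_1 = (x_0 − 2)/5 = 2/3
  x_1 = 2/3;  a_1 = 4;  x_2 = (x_1 − 4)/5 = -2/3
  x_2 = -2/3;  a_2 = 1;  x_3 = (x_2 − 1)/5 = -1/3
  x_3 = -1/3;  a_3 = 3;  x_4 = (x_3 − 3)/5 = -2/3
  x_4 = -2/3;  a_4 = 1;  x_5 = (x_4 − 1)/5 = -1/3
  x_5 = -1/3;  a_5 = 3;  x_6 = (x_5 − 3)/5 = -2/3
Digits: (2, 4, 1, 3, 1, 3).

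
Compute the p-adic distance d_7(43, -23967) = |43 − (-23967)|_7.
d_7(43, -23967) = 1/2401

Step 1 — x − y = 43 − (-23967) = 24010. Step 2 — v_7(24010) = 4 (factor: 24010 = (7^4 · 10); the sign does not affect v_p). Step 3 — |x − y|_7 = 7^{-4} = 1/2401.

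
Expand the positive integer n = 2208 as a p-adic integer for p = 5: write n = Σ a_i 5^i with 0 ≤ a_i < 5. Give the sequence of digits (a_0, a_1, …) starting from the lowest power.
(a_0, a_1, …) = (3, 1, 3, 2, 3)

Repeated division by 5 gives the digits low-to-high: 2208 = 3 + 1·5^1 + 3·5^2 + 2·5^3 + 3·5^4. Digit sequence: (3, 1, 3, 2, 3).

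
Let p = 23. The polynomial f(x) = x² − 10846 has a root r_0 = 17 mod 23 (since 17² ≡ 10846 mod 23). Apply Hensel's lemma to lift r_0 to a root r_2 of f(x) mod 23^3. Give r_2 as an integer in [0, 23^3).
r_2 = 10643 (mod 12167)

Hensel's recurrence: r_{i+1} = r_i − f(r_i)·(f′(r_i))^{-1} mod 23^{i+2}, with f′(x) = 2x. Iterate:
  r_0 = 17 (mod 23)
  r_1 = 63 (mod 529)
  r_2 = 10643 (mod 12167)
Final: r_2 = 10643, and one checks f(r_2) ≡ 0 mod 23^3.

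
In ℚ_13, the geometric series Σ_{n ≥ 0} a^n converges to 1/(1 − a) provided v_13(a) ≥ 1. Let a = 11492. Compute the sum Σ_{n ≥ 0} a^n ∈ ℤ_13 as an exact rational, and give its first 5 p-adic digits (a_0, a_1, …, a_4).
Σ a^n = 1/(1 − a) = -1/11491;  first 5 digits = (1, 0, 3, 5, 9)

v_13(a) = 2 ≥ 1, so the series converges in ℤ_13 to 1/(1 − a) = 1/(1 − 11492) = -1/11491. Expand this rational in ℤ_13: compute digits iteratively via d_i = x_i mod 13, x_{i+1} = (x_i − d_i)/13. The first 5 digits are (1, 0, 3, 5, 9).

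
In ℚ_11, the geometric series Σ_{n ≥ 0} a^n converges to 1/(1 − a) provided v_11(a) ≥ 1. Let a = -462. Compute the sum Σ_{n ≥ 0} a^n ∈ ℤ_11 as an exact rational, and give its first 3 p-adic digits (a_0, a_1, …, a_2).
Σ a^n = 1/(1 − a) = 1/463;  first 3 digits = (1, 2, 0)

v_11(a) = 1 ≥ 1, so the series converges in ℤ_11 to 1/(1 − a) = 1/(1 − (-462)) = 1/463. Expand this rational in ℤ_11: compute digits iteratively via d_i = x_i mod 11, x_{i+1} = (x_i − d_i)/11. The first 3 digits are (1, 2, 0).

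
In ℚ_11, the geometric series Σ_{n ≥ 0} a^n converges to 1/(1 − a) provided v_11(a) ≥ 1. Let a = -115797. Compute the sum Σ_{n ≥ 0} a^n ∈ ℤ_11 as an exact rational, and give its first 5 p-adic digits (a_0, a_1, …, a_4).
Σ a^n = 1/(1 − a) = 1/115798;  first 5 digits = (1, 0, 0, 1, 3)

v_11(a) = 3 ≥ 1, so the series converges in ℤ_11 to 1/(1 − a) = 1/(1 − (-115797)) = 1/115798. Expand this rational in ℤ_11: compute digits iteratively via d_i = x_i mod 11, x_{i+1} = (x_i − d_i)/11. The first 5 digits are (1, 0, 0, 1, 3).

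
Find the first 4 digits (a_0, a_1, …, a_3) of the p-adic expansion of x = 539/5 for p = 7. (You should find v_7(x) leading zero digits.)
(a_0, …, a_3) = (0, 0, 5, 1)

v_7(539/5) = 2, so a_0 = ... = a_1 = 0. Factor out: x = 7^2 · u with u = 11/5 a unit in ℤ_7. Expand u iteratively via a_{v+i} = u_i mod 7, u_{i+1} = (u_i − a_{v+i})/7:
  u_0 = 11/5;  a_2 = 5;  u_1 = (u_0 − 5)/7 = -2/5
  u_1 = -2/5;  a_3 = 1;  u_2 = (u_1 − 1)/7 = -1/5
Digits: (0, 0, 5, 1).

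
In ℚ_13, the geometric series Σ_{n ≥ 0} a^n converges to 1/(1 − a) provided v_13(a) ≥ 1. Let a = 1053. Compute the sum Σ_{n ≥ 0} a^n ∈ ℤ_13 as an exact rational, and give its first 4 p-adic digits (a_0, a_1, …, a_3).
Σ a^n = 1/(1 − a) = -1/1052;  first 4 digits = (1, 3, 2, 12)

v_13(a) = 1 ≥ 1, so the series converges in ℤ_13 to 1/(1 − a) = 1/(1 − 1053) = -1/1052. Expand this rational in ℤ_13: compute digits iteratively via d_i = x_i mod 13, x_{i+1} = (x_i − d_i)/13. The first 4 digits are (1, 3, 2, 12).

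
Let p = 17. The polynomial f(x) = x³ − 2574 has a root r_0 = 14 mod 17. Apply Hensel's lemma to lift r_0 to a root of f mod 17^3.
r_2 = 1731 (mod 4913)

Hensel: r_{i+1} = r_i − f(r_i)/f′(r_i) mod 17^{i+2}, where f′(x) = 3x². Iterate:
  r_0 = 14 (mod 17)
  r_1 = 286 (mod 289)
  r_2 = 1731 (mod 4913)
Final: r = 1731 with f(r) ≡ 0 mod 17^3.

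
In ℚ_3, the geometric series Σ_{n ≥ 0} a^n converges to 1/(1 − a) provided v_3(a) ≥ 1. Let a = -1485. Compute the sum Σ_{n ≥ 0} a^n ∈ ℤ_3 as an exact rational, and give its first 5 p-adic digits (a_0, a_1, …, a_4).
Σ a^n = 1/(1 − a) = 1/1486;  first 5 digits = (1, 0, 0, 2, 2)

v_3(a) = 3 ≥ 1, so the series converges in ℤ_3 to 1/(1 − a) = 1/(1 − (-1485)) = 1/1486. Expand this rational in ℤ_3: compute digits iteratively via d_i = x_i mod 3, x_{i+1} = (x_i − d_i)/3. The first 5 digits are (1, 0, 0, 2, 2).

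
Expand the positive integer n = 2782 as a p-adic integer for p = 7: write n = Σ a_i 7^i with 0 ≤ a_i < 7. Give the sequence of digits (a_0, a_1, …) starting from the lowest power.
(a_0, a_1, …) = (3, 5, 0, 1, 1)

Repeated division by 7 gives the digits low-to-high: 2782 = 3 + 5·7^1 + 1·7^3 + 1·7^4. Digit sequence: (3, 5, 0, 1, 1).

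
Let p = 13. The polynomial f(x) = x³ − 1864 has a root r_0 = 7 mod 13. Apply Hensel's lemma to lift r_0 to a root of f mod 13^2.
r_1 = 7 (mod 169)

Hensel: r_{i+1} = r_i − f(r_i)/f′(r_i) mod 13^{i+2}, where f′(x) = 3x². Iterate:
  r_0 = 7 (mod 13)
  r_1 = 7 (mod 169)
Final: r = 7 with f(r) ≡ 0 mod 13^2.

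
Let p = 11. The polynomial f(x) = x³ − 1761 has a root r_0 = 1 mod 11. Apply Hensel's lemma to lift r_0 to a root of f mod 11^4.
r_3 = 7646 (mod 14641)

Hensel: r_{i+1} = r_i − f(r_i)/f′(r_i) mod 11^{i+2}, where f′(x) = 3x². Iterate:
  r_0 = 1 (mod 11)
  r_1 = 23 (mod 121)
  r_2 = 991 (mod 1331)
  r_3 = 7646 (mod 14641)
Final: r = 7646 with f(r) ≡ 0 mod 11^4.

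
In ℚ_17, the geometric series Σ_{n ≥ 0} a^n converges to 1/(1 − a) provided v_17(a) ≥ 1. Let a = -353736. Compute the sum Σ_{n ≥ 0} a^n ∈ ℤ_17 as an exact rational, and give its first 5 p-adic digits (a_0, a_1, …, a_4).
Σ a^n = 1/(1 − a) = 1/353737;  first 5 digits = (1, 0, 0, 13, 12)

v_17(a) = 3 ≥ 1, so the series converges in ℤ_17 to 1/(1 − a) = 1/(1 − (-353736)) = 1/353737. Expand this rational in ℤ_17: compute digits iteratively via d_i = x_i mod 17, x_{i+1} = (x_i − d_i)/17. The first 5 digits are (1, 0, 0, 13, 12).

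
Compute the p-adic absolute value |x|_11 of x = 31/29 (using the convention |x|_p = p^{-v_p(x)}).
|31/29|_11 = 1

Step 1 — compute v_11(x) by factoring powers of 11 out of the numerator and denominator: v_11(31/29) = 0. Step 2 — apply |x|_p = p^{-v_p(x)} = 11^{0} = 1.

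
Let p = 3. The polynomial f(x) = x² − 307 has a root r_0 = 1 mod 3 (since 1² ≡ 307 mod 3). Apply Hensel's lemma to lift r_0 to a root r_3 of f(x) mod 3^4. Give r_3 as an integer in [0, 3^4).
r_3 = 73 (mod 81)

Hensel's recurrence: r_{i+1} = r_i − f(r_i)·(f′(r_i))^{-1} mod 3^{i+2}, with f′(x) = 2x. Iterate:
  r_0 = 1 (mod 3)
  r_1 = 1 (mod 9)
  r_2 = 19 (mod 27)
  r_3 = 73 (mod 81)
Final: r_3 = 73, and one checks f(r_3) ≡ 0 mod 3^4.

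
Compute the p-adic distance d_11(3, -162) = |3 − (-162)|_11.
d_11(3, -162) = 1/11

Step 1 — x − y = 3 − (-162) = 165. Step 2 — v_11(165) = 1 (factor: 165 = (11^1 · 15); the sign does not affect v_p). Step 3 — |x − y|_11 = 11^{-1} = 1/11.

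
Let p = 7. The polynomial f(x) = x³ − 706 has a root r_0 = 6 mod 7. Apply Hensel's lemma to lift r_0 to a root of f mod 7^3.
r_2 = 55 (mod 343)

Hensel: r_{i+1} = r_i − f(r_i)/f′(r_i) mod 7^{i+2}, where f′(x) = 3x². Iterate:
  r_0 = 6 (mod 7)
  r_1 = 6 (mod 49)
  r_2 = 55 (mod 343)
Final: r = 55 with f(r) ≡ 0 mod 7^3.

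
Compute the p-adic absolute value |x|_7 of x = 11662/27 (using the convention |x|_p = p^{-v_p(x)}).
|11662/27|_7 = 1/343

Step 1 — compute v_7(x) by factoring powers of 7 out of the numerator and denominator: v_7(11662/27) = 3. Step 2 — apply |x|_p = p^{-v_p(x)} = 7^{-3} = 1/343.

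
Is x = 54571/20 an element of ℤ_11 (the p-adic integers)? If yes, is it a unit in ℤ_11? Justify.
x ∈ ℤ_11 but not a unit; v_11(x) = 3 > 0

ℤ_11 = {x ∈ ℚ_11 : v_11(x) ≥ 0} and ℤ_11^× = {x ∈ ℤ_11 : v_11(x) = 0}. Here v_11(54571/20) = v_11(num) − v_11(den) = 3; compare against these criteria.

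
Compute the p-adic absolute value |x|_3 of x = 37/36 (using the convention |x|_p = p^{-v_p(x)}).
|37/36|_3 = 9

Step 1 — compute v_3(x) by factoring powers of 3 out of the numerator and denominator: v_3(37/36) = -2. Step 2 — apply |x|_p = p^{-v_p(x)} = 3^{2} = 9.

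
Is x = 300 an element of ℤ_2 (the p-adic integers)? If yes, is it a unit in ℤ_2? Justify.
x ∈ ℤ_2 but not a unit; v_2(x) = 2 > 0

ℤ_2 = {x ∈ ℚ_2 : v_2(x) ≥ 0} and ℤ_2^× = {x ∈ ℤ_2 : v_2(x) = 0}. Here v_2(300) = v_2(num) − v_2(den) = 2; compare against these criteria.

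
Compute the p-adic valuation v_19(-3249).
v_19(-3249) = 2

v_19(n) is the largest exponent k such that 19^k divides n. Factor out: -3249 = -19^2 · 9. (Sign doesn't affect v_p.) So v_19(-3249) = 2.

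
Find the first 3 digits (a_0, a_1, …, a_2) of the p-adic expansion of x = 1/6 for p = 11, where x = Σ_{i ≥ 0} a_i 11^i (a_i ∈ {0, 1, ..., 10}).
(a_0, …, a_2) = (2, 9, 1)

v_11(1/6) = 0 (numerator and denominator both coprime to 11), so x ∈ ℤ_11^×. Compute digits iteratively via a_i = x_i mod 11, x_{i+1} = (x_i − a_i)/11, with x_0 = x:
  x_0 = 1/6;  a_0 = 2;  x_1 = (x_0 − 2)/11 = -1/6
  x_1 = -1/6;  a_1 = 9;  x_2 = (x_1 − 9)/11 = -5/6
  x_2 = -5/6;  a_2 = 1;  x_3 = (x_2 − 1)/11 = -1/6
Digits: (2, 9, 1).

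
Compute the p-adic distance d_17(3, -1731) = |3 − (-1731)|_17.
d_17(3, -1731) = 1/289

Step 1 — x − y = 3 − (-1731) = 1734. Step 2 — v_17(1734) = 2 (factor: 1734 = (17^2 · 6); the sign does not affect v_p). Step 3 — |x − y|_17 = 17^{-2} = 1/289.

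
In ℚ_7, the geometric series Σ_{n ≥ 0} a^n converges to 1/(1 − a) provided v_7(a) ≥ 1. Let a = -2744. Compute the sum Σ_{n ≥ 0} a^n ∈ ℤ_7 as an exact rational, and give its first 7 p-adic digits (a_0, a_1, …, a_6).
Σ a^n = 1/(1 − a) = 1/2745;  first 7 digits = (1, 0, 0, 6, 5, 6, 0)

v_7(a) = 3 ≥ 1, so the series converges in ℤ_7 to 1/(1 − a) = 1/(1 − (-2744)) = 1/2745. Expand this rational in ℤ_7: compute digits iteratively via d_i = x_i mod 7, x_{i+1} = (x_i − d_i)/7. The first 7 digits are (1, 0, 0, 6, 5, 6, 0).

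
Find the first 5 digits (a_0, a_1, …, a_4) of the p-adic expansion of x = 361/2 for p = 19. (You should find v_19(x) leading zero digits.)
(a_0, …, a_4) = (0, 0, 10, 9, 9)

v_19(361/2) = 2, so a_0 = ... = a_1 = 0. Factor out: x = 19^2 · u with u = 1/2 a unit in ℤ_19. Expand u iteratively via a_{v+i} = u_i mod 19, u_{i+1} = (u_i − a_{v+i})/19:
  u_0 = 1/2;  a_2 = 10;  u_1 = (u_0 − 10)/19 = -1/2
  u_1 = -1/2;  a_3 = 9;  u_2 = (u_1 − 9)/19 = -1/2
  u_2 = -1/2;  a_4 = 9;  u_3 = (u_2 − 9)/19 = -1/2
Digits: (0, 0, 10, 9, 9).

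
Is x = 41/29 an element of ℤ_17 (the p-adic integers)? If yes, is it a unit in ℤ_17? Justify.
x ∈ ℤ_17^× (unit); v_17(x) = 0

ℤ_17 = {x ∈ ℚ_17 : v_17(x) ≥ 0} and ℤ_17^× = {x ∈ ℤ_17 : v_17(x) = 0}. Here v_17(41/29) = v_17(num) − v_17(den) = 0; compare against these criteria.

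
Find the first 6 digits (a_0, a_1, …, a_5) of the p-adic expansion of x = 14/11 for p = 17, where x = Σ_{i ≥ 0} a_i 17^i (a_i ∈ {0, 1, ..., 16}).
(a_0, …, a_5) = (9, 15, 13, 10, 4, 9)

v_17(14/11) = 0 (numerator and denominator both coprime to 17), so x ∈ ℤ_17^×. Compute digits iteratively via a_i = x_i mod 17, x_{i+1} = (x_i − a_i)/17, with x_0 = x:
  x_0 = 14/11;  a_0 = 9;  x_1 = (x_0 − 9)/17 = -5/11
  x_1 = -5/11;  a_1 = 15;  x_2 = (x_1 − 15)/17 = -10/11
  x_2 = -10/11;  a_2 = 13;  x_3 = (x_2 − 13)/17 = -9/11
  x_3 = -9/11;  a_3 = 10;  x_4 = (x_3 − 10)/17 = -7/11
  x_4 = -7/11;  a_4 = 4;  x_5 = (x_4 − 4)/17 = -3/11
  x_5 = -3/11;  a_5 = 9;  x_6 = (x_5 − 9)/17 = -6/11
Digits: (9, 15, 13, 10, 4, 9).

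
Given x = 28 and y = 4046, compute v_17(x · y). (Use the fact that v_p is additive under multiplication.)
v_17(113288) = 2

v_p(x) = 0 (factor: 28 = 17^0 · 28); v_p(y) = 2 (factor: 4046 = 17^2 · 14). Additivity: v_p(xy) = v_p(x) + v_p(y) = 0 + 2 = 2. (Direct check: xy = 113288 = 17^2 · (392).)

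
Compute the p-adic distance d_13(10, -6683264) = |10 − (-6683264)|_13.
d_13(10, -6683264) = 1/371293

Step 1 — x − y = 10 − (-6683264) = 6683274. Step 2 — v_13(6683274) = 5 (factor: 6683274 = (13^5 · 18); the sign does not affect v_p). Step 3 — |x − y|_13 = 13^{-5} = 1/371293.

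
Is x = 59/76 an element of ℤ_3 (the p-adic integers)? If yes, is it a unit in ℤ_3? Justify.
x ∈ ℤ_3^× (unit); v_3(x) = 0

ℤ_3 = {x ∈ ℚ_3 : v_3(x) ≥ 0} and ℤ_3^× = {x ∈ ℤ_3 : v_3(x) = 0}. Here v_3(59/76) = v_3(num) − v_3(den) = 0; compare against these criteria.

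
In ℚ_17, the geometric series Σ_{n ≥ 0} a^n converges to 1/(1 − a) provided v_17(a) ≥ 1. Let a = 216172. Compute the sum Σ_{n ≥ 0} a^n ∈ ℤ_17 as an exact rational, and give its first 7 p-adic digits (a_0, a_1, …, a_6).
Σ a^n = 1/(1 − a) = -1/216171;  first 7 digits = (1, 0, 0, 10, 2, 0, 15)

v_17(a) = 3 ≥ 1, so the series converges in ℤ_17 to 1/(1 − a) = 1/(1 − 216172) = -1/216171. Expand this rational in ℤ_17: compute digits iteratively via d_i = x_i mod 17, x_{i+1} = (x_i − d_i)/17. The first 7 digits are (1, 0, 0, 10, 2, 0, 15).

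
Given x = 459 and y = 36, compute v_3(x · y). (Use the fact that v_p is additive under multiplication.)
v_3(16524) = 5

v_p(x) = 3 (factor: 459 = 3^3 · 17); v_p(y) = 2 (factor: 36 = 3^2 · 4). Additivity: v_p(xy) = v_p(x) + v_p(y) = 3 + 2 = 5. (Direct check: xy = 16524 = 3^5 · (68).)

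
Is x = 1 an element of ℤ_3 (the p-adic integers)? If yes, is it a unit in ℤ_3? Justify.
x ∈ ℤ_3^× (unit); v_3(x) = 0

ℤ_3 = {x ∈ ℚ_3 : v_3(x) ≥ 0} and ℤ_3^× = {x ∈ ℤ_3 : v_3(x) = 0}. Here v_3(1) = v_3(num) − v_3(den) = 0; compare against these criteria.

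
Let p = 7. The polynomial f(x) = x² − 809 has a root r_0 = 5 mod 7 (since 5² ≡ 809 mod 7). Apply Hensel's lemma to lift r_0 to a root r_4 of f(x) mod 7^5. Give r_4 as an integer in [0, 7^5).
r_4 = 6326 (mod 16807)

Hensel's recurrence: r_{i+1} = r_i − f(r_i)·(f′(r_i))^{-1} mod 7^{i+2}, with f′(x) = 2x. Iterate:
  r_0 = 5 (mod 7)
  r_1 = 5 (mod 49)
  r_2 = 152 (mod 343)
  r_3 = 1524 (mod 2401)
  r_4 = 6326 (mod 16807)
Final: r_4 = 6326, and one checks f(r_4) ≡ 0 mod 7^5.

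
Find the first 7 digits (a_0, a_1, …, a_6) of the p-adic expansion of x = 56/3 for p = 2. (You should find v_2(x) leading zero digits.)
(a_0, …, a_6) = (0, 0, 0, 1, 0, 1, 1)

v_2(56/3) = 3, so a_0 = ... = a_2 = 0. Factor out: x = 2^3 · u with u = 7/3 a unit in ℤ_2. Expand u iteratively via a_{v+i} = u_i mod 2, u_{i+1} = (u_i − a_{v+i})/2:
  u_0 = 7/3;  a_3 = 1;  u_1 = (u_0 − 1)/2 = 2/3
  u_1 = 2/3;  a_4 = 0;  u_2 = (u_1 − 0)/2 = 1/3
  u_2 = 1/3;  a_5 = 1;  u_3 = (u_2 − 1)/2 = -1/3
  u_3 = -1/3;  a_6 = 1;  u_4 = (u_3 − 1)/2 = -2/3
Digits: (0, 0, 0, 1, 0, 1, 1).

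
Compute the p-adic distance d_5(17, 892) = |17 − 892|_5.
d_5(17, 892) = 1/125

Step 1 — x − y = 17 − 892 = -875. Step 2 — v_5(-875) = 3 (factor: -875 = −(5^3 · 7); the sign does not affect v_p). Step 3 — |x − y|_5 = 5^{-3} = 1/125.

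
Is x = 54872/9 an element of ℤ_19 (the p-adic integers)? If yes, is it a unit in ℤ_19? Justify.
x ∈ ℤ_19 but not a unit; v_19(x) = 3 > 0

ℤ_19 = {x ∈ ℚ_19 : v_19(x) ≥ 0} and ℤ_19^× = {x ∈ ℤ_19 : v_19(x) = 0}. Here v_19(54872/9) = v_19(num) − v_19(den) = 3; compare against these criteria.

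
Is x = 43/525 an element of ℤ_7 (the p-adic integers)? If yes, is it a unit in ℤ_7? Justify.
x ∉ ℤ_7 (v_7(x) = -1 < 0)

ℤ_7 = {x ∈ ℚ_7 : v_7(x) ≥ 0} and ℤ_7^× = {x ∈ ℤ_7 : v_7(x) = 0}. Here v_7(43/525) = v_7(num) − v_7(den) = -1; compare against these criteria.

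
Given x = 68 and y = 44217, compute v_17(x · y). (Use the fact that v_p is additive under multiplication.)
v_17(3006756) = 4

v_p(x) = 1 (factor: 68 = 17^1 · 4); v_p(y) = 3 (factor: 44217 = 17^3 · 9). Additivity: v_p(xy) = v_p(x) + v_p(y) = 1 + 3 = 4. (Direct check: xy = 3006756 = 17^4 · (36).)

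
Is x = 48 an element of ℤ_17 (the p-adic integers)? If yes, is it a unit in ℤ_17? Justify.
x ∈ ℤ_17^× (unit); v_17(x) = 0

ℤ_17 = {x ∈ ℚ_17 : v_17(x) ≥ 0} and ℤ_17^× = {x ∈ ℤ_17 : v_17(x) = 0}. Here v_17(48) = v_17(num) − v_17(den) = 0; compare against these criteria.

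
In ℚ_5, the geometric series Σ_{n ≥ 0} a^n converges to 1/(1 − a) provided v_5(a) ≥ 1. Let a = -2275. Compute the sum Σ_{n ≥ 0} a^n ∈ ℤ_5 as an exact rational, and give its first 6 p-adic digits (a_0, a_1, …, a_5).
Σ a^n = 1/(1 − a) = 1/2276;  first 6 digits = (1, 0, 4, 1, 2, 0)

v_5(a) = 2 ≥ 1, so the series converges in ℤ_5 to 1/(1 − a) = 1/(1 − (-2275)) = 1/2276. Expand this rational in ℤ_5: compute digits iteratively via d_i = x_i mod 5, x_{i+1} = (x_i − d_i)/5. The first 6 digits are (1, 0, 4, 1, 2, 0).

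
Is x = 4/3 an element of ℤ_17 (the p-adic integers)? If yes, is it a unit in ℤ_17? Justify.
x ∈ ℤ_17^× (unit); v_17(x) = 0

ℤ_17 = {x ∈ ℚ_17 : v_17(x) ≥ 0} and ℤ_17^× = {x ∈ ℤ_17 : v_17(x) = 0}. Here v_17(4/3) = v_17(num) − v_17(den) = 0; compare against these criteria.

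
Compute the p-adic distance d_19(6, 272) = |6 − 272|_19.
d_19(6, 272) = 1/19

Step 1 — x − y = 6 − 272 = -266. Step 2 — v_19(-266) = 1 (factor: -266 = −(19^1 · 14); the sign does not affect v_p). Step 3 — |x − y|_19 = 19^{-1} = 1/19.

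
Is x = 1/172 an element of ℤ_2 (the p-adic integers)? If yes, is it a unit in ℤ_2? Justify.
x ∉ ℤ_2 (v_2(x) = -2 < 0)

ℤ_2 = {x ∈ ℚ_2 : v_2(x) ≥ 0} and ℤ_2^× = {x ∈ ℤ_2 : v_2(x) = 0}. Here v_2(1/172) = v_2(num) − v_2(den) = -2; compare against these criteria.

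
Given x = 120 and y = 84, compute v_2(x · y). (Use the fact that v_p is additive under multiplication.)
v_2(10080) = 5

v_p(x) = 3 (factor: 120 = 2^3 · 15); v_p(y) = 2 (factor: 84 = 2^2 · 21). Additivity: v_p(xy) = v_p(x) + v_p(y) = 3 + 2 = 5. (Direct check: xy = 10080 = 2^5 · (315).)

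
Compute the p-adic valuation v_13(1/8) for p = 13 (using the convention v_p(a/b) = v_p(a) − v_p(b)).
v_13(1/8) = 0

Factor powers of 13 from the numerator and denominator of the reduced fraction: 1 = 13^0 · 1 and 8 = 13^0 · 8. Apply v_p(a/b) = v_p(a) − v_p(b): v_13(1/8) = 0 − 0 = 0.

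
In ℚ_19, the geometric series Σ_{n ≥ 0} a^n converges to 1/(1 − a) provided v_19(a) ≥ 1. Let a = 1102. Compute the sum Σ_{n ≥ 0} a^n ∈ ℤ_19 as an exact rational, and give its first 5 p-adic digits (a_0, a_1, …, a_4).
Σ a^n = 1/(1 − a) = -1/1101;  first 5 digits = (1, 1, 4, 7, 0)

v_19(a) = 1 ≥ 1, so the series converges in ℤ_19 to 1/(1 − a) = 1/(1 − 1102) = -1/1101. Expand this rational in ℤ_19: compute digits iteratively via d_i = x_i mod 19, x_{i+1} = (x_i − d_i)/19. The first 5 digits are (1, 1, 4, 7, 0).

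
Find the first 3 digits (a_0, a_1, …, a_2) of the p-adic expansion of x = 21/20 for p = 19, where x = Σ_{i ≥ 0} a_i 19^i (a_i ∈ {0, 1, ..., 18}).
(a_0, …, a_2) = (2, 18, 0)

v_19(21/20) = 0 (numerator and denominator both coprime to 19), so x ∈ ℤ_19^×. Compute digits iteratively via a_i = x_i mod 19, x_{i+1} = (x_i − a_i)/19, with x_0 = x:
  x_0 = 21/20;  a_0 = 2;  x_1 = (x_0 − 2)/19 = -1/20
  x_1 = -1/20;  a_1 = 18;  x_2 = (x_1 − 18)/19 = -19/20
  x_2 = -19/20;  a_2 = 0;  x_3 = (x_2 − 0)/19 = -1/20
Digits: (2, 18, 0).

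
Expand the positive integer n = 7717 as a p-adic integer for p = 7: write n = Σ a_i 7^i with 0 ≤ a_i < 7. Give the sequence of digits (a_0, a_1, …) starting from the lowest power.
(a_0, a_1, …) = (3, 3, 3, 1, 3)

Repeated division by 7 gives the digits low-to-high: 7717 = 3 + 3·7^1 + 3·7^2 + 1·7^3 + 3·7^4. Digit sequence: (3, 3, 3, 1, 3).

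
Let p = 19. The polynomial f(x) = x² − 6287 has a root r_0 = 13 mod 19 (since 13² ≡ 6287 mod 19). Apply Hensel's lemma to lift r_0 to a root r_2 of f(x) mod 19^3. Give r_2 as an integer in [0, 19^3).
r_2 = 3053 (mod 6859)

Hensel's recurrence: r_{i+1} = r_i − f(r_i)·(f′(r_i))^{-1} mod 19^{i+2}, with f′(x) = 2x. Iterate:
  r_0 = 13 (mod 19)
  r_1 = 165 (mod 361)
  r_2 = 3053 (mod 6859)
Final: r_2 = 3053, and one checks f(r_2) ≡ 0 mod 19^3.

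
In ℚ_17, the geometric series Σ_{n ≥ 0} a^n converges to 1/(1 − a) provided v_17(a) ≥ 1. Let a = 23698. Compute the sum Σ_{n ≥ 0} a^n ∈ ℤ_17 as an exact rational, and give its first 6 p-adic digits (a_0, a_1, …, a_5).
Σ a^n = 1/(1 − a) = -1/23697;  first 6 digits = (1, 0, 14, 4, 9, 4)

v_17(a) = 2 ≥ 1, so the series converges in ℤ_17 to 1/(1 − a) = 1/(1 − 23698) = -1/23697. Expand this rational in ℤ_17: compute digits iteratively via d_i = x_i mod 17, x_{i+1} = (x_i − d_i)/17. The first 6 digits are (1, 0, 14, 4, 9, 4).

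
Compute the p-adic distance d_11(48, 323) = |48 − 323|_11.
d_11(48, 323) = 1/11

Step 1 — x − y = 48 − 323 = -275. Step 2 — v_11(-275) = 1 (factor: -275 = −(11^1 · 25); the sign does not affect v_p). Step 3 — |x − y|_11 = 11^{-1} = 1/11.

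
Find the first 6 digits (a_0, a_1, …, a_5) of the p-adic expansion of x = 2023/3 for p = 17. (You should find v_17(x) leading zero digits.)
(a_0, …, a_5) = (0, 0, 8, 11, 5, 11)

v_17(2023/3) = 2, so a_0 = ... = a_1 = 0. Factor out: x = 17^2 · u with u = 7/3 a unit in ℤ_17. Expand u iteratively via a_{v+i} = u_i mod 17, u_{i+1} = (u_i − a_{v+i})/17:
  u_0 = 7/3;  a_2 = 8;  u_1 = (u_0 − 8)/17 = -1/3
  u_1 = -1/3;  a_3 = 11;  u_2 = (u_1 − 11)/17 = -2/3
  u_2 = -2/3;  a_4 = 5;  u_3 = (u_2 − 5)/17 = -1/3
  u_3 = -1/3;  a_5 = 11;  u_4 = (u_3 − 11)/17 = -2/3
Digits: (0, 0, 8, 11, 5, 11).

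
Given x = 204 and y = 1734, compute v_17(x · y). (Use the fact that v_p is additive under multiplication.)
v_17(353736) = 3

v_p(x) = 1 (factor: 204 = 17^1 · 12); v_p(y) = 2 (factor: 1734 = 17^2 · 6). Additivity: v_p(xy) = v_p(x) + v_p(y) = 1 + 2 = 3. (Direct check: xy = 353736 = 17^3 · (72).)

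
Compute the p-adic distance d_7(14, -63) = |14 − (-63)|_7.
d_7(14, -63) = 1/7

Step 1 — x − y = 14 − (-63) = 77. Step 2 — v_7(77) = 1 (factor: 77 = (7^1 · 11); the sign does not affect v_p). Step 3 — |x − y|_7 = 7^{-1} = 1/7.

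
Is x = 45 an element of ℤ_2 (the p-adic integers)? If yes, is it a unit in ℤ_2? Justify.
x ∈ ℤ_2^× (unit); v_2(x) = 0

ℤ_2 = {x ∈ ℚ_2 : v_2(x) ≥ 0} and ℤ_2^× = {x ∈ ℤ_2 : v_2(x) = 0}. Here v_2(45) = v_2(num) − v_2(den) = 0; compare against these criteria.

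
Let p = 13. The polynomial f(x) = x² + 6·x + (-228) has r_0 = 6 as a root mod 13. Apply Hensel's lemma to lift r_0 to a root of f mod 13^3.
r_2 = 2099 (mod 2197)

Hensel: r_{i+1} = r_i − f(r_i)·(f′(r_i))^{-1} mod 13^{i+2}, f′(x) = 2x + 6. Iterate:
  r_0 = 6 (mod 13)
  r_1 = 71 (mod 169)
  r_2 = 2099 (mod 2197)
Final: r = 2099 satisfies f(r) ≡ 0 mod 13^3.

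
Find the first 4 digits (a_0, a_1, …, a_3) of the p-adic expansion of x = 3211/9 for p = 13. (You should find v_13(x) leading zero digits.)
(a_0, …, a_3) = (0, 0, 5, 7)

v_13(3211/9) = 2, so a_0 = ... = a_1 = 0. Factor out: x = 13^2 · u with u = 19/9 a unit in ℤ_13. Expand u iteratively via a_{v+i} = u_i mod 13, u_{i+1} = (u_i − a_{v+i})/13:
  u_0 = 19/9;  a_2 = 5;  u_1 = (u_0 − 5)/13 = -2/9
  u_1 = -2/9;  a_3 = 7;  u_2 = (u_1 − 7)/13 = -5/9
Digits: (0, 0, 5, 7).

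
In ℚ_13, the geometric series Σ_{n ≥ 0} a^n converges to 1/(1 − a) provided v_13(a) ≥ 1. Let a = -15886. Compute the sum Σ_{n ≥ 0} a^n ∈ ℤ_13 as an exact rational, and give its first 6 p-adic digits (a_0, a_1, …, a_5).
Σ a^n = 1/(1 − a) = 1/15887;  first 6 digits = (1, 0, 10, 5, 8, 3)

v_13(a) = 2 ≥ 1, so the series converges in ℤ_13 to 1/(1 − a) = 1/(1 − (-15886)) = 1/15887. Expand this rational in ℤ_13: compute digits iteratively via d_i = x_i mod 13, x_{i+1} = (x_i − d_i)/13. The first 6 digits are (1, 0, 10, 5, 8, 3).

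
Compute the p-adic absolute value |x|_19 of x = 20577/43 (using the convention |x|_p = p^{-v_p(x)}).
|20577/43|_19 = 1/6859

Step 1 — compute v_19(x) by factoring powers of 19 out of the numerator and denominator: v_19(20577/43) = 3. Step 2 — apply |x|_p = p^{-v_p(x)} = 19^{-3} = 1/6859.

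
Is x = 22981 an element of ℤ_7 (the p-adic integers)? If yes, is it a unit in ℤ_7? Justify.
x ∈ ℤ_7 but not a unit; v_7(x) = 3 > 0

ℤ_7 = {x ∈ ℚ_7 : v_7(x) ≥ 0} and ℤ_7^× = {x ∈ ℤ_7 : v_7(x) = 0}. Here v_7(22981) = v_7(num) − v_7(den) = 3; compare against these criteria.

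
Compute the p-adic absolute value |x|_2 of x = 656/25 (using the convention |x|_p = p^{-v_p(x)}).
|656/25|_2 = 1/16

Step 1 — compute v_2(x) by factoring powers of 2 out of the numerator and denominator: v_2(656/25) = 4. Step 2 — apply |x|_p = p^{-v_p(x)} = 2^{-4} = 1/16.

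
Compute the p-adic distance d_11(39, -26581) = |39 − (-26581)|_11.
d_11(39, -26581) = 1/1331

Step 1 — x − y = 39 − (-26581) = 26620. Step 2 — v_11(26620) = 3 (factor: 26620 = (11^3 · 20); the sign does not affect v_p). Step 3 — |x − y|_11 = 11^{-3} = 1/1331.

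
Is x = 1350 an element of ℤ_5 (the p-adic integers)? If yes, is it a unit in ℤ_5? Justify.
x ∈ ℤ_5 but not a unit; v_5(x) = 2 > 0

ℤ_5 = {x ∈ ℚ_5 : v_5(x) ≥ 0} and ℤ_5^× = {x ∈ ℤ_5 : v_5(x) = 0}. Here v_5(1350) = v_5(num) − v_5(den) = 2; compare against these criteria.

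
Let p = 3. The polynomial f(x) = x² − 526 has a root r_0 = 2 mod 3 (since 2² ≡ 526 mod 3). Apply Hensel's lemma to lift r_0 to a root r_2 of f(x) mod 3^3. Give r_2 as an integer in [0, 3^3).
r_2 = 11 (mod 27)

Hensel's recurrence: r_{i+1} = r_i − f(r_i)·(f′(r_i))^{-1} mod 3^{i+2}, with f′(x) = 2x. Iterate:
  r_0 = 2 (mod 3)
  r_1 = 2 (mod 9)
  r_2 = 11 (mod 27)
Final: r_2 = 11, and one checks f(r_2) ≡ 0 mod 3^3.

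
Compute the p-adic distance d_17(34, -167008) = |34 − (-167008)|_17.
d_17(34, -167008) = 1/83521

Step 1 — x − y = 34 − (-167008) = 167042. Step 2 — v_17(167042) = 4 (factor: 167042 = (17^4 · 2); the sign does not affect v_p). Step 3 — |x − y|_17 = 17^{-4} = 1/83521.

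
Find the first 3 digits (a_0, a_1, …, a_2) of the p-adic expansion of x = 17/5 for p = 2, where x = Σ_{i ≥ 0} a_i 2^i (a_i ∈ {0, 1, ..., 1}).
(a_0, …, a_2) = (1, 0, 1)

v_2(17/5) = 0 (numerator and denominator both coprime to 2), so x ∈ ℤ_2^×. Compute digits iteratively via a_i = x_i mod 2, x_{i+1} = (x_i − a_i)/2, with x_0 = x:
  x_0 = 17/5;  a_0 = 1;  x_1 = (x_0 − 1)/2 = 6/5
  x_1 = 6/5;  a_1 = 0;  x_2 = (x_1 − 0)/2 = 3/5
  x_2 = 3/5;  a_2 = 1;  x_3 = (x_2 − 1)/2 = -1/5
Digits: (1, 0, 1).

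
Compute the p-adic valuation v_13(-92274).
v_13(-92274) = 3

v_13(n) is the largest exponent k such that 13^k divides n. Factor out: -92274 = -13^3 · 42. (Sign doesn't affect v_p.) So v_13(-92274) = 3.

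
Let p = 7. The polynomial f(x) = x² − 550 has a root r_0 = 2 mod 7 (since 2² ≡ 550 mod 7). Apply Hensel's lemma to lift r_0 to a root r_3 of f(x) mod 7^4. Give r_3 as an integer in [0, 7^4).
r_3 = 1976 (mod 2401)

Hensel's recurrence: r_{i+1} = r_i − f(r_i)·(f′(r_i))^{-1} mod 7^{i+2}, with f′(x) = 2x. Iterate:
  r_0 = 2 (mod 7)
  r_1 = 16 (mod 49)
  r_2 = 261 (mod 343)
  r_3 = 1976 (mod 2401)
Final: r_3 = 1976, and one checks f(r_3) ≡ 0 mod 7^4.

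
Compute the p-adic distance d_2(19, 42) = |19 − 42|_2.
d_2(19, 42) = 1

Step 1 — x − y = 19 − 42 = -23. Step 2 — v_2(-23) = 0 (factor: -23 = −(2^0 · 23); the sign does not affect v_p). Step 3 — |x − y|_2 = 2^{0} = 1.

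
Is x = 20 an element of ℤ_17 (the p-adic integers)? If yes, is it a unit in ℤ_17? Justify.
x ∈ ℤ_17^× (unit); v_17(x) = 0

ℤ_17 = {x ∈ ℚ_17 : v_17(x) ≥ 0} and ℤ_17^× = {x ∈ ℤ_17 : v_17(x) = 0}. Here v_17(20) = v_17(num) − v_17(den) = 0; compare against these criteria.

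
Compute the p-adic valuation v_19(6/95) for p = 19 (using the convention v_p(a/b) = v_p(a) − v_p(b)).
v_19(6/95) = -1

Factor powers of 19 from the numerator and denominator of the reduced fraction: 6 = 19^0 · 6 and 95 = 19^1 · 5. Apply v_p(a/b) = v_p(a) − v_p(b): v_19(6/95) = 0 − 1 = -1.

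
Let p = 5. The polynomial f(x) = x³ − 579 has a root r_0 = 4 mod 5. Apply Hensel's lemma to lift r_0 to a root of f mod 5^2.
r_1 = 9 (mod 25)

Hensel: r_{i+1} = r_i − f(r_i)/f′(r_i) mod 5^{i+2}, where f′(x) = 3x². Iterate:
  r_0 = 4 (mod 5)
  r_1 = 9 (mod 25)
Final: r = 9 with f(r) ≡ 0 mod 5^2.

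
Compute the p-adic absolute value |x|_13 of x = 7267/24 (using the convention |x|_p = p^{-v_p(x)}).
|7267/24|_13 = 1/169

Step 1 — compute v_13(x) by factoring powers of 13 out of the numerator and denominator: v_13(7267/24) = 2. Step 2 — apply |x|_p = p^{-v_p(x)} = 13^{-2} = 1/169.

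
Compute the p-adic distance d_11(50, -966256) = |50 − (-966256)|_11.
d_11(50, -966256) = 1/161051

Step 1 — x − y = 50 − (-966256) = 966306. Step 2 — v_11(966306) = 5 (factor: 966306 = (11^5 · 6); the sign does not affect v_p). Step 3 — |x − y|_11 = 11^{-5} = 1/161051.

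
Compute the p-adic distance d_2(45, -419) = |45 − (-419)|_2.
d_2(45, -419) = 1/16

Step 1 — x − y = 45 − (-419) = 464. Step 2 — v_2(464) = 4 (factor: 464 = (2^4 · 29); the sign does not affect v_p). Step 3 — |x − y|_2 = 2^{-4} = 1/16.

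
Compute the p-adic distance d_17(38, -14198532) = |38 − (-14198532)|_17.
d_17(38, -14198532) = 1/1419857

Step 1 — x − y = 38 − (-14198532) = 14198570. Step 2 — v_17(14198570) = 5 (factor: 14198570 = (17^5 · 10); the sign does not affect v_p). Step 3 — |x − y|_17 = 17^{-5} = 1/1419857.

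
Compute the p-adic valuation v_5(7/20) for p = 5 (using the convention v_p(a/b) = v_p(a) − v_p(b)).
v_5(7/20) = -1

Factor powers of 5 from the numerator and denominator of the reduced fraction: 7 = 5^0 · 7 and 20 = 5^1 · 4. Apply v_p(a/b) = v_p(a) − v_p(b): v_5(7/20) = 0 − 1 = -1.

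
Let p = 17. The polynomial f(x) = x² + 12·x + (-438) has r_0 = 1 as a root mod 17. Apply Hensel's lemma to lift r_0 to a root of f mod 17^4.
r_3 = 76348 (mod 83521)

Hensel: r_{i+1} = r_i − f(r_i)·(f′(r_i))^{-1} mod 17^{i+2}, f′(x) = 2x + 12. Iterate:
  r_0 = 1 (mod 17)
  r_1 = 52 (mod 289)
  r_2 = 2653 (mod 4913)
  r_3 = 76348 (mod 83521)
Final: r = 76348 satisfies f(r) ≡ 0 mod 17^4.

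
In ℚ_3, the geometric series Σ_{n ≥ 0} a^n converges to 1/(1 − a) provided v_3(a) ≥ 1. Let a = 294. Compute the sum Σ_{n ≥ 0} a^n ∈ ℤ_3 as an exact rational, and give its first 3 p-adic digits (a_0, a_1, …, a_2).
Σ a^n = 1/(1 − a) = -1/293;  first 3 digits = (1, 2, 0)

v_3(a) = 1 ≥ 1, so the series converges in ℤ_3 to 1/(1 − a) = 1/(1 − 294) = -1/293. Expand this rational in ℤ_3: compute digits iteratively via d_i = x_i mod 3, x_{i+1} = (x_i − d_i)/3. The first 3 digits are (1, 2, 0).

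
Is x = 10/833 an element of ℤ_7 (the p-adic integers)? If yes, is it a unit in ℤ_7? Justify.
x ∉ ℤ_7 (v_7(x) = -2 < 0)

ℤ_7 = {x ∈ ℚ_7 : v_7(x) ≥ 0} and ℤ_7^× = {x ∈ ℤ_7 : v_7(x) = 0}. Here v_7(10/833) = v_7(num) − v_7(den) = -2; compare against these criteria.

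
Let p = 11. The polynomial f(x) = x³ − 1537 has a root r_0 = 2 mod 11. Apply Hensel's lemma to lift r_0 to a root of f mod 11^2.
r_1 = 79 (mod 121)

Hensel: r_{i+1} = r_i − f(r_i)/f′(r_i) mod 11^{i+2}, where f′(x) = 3x². Iterate:
  r_0 = 2 (mod 11)
  r_1 = 79 (mod 121)
Final: r = 79 with f(r) ≡ 0 mod 11^2.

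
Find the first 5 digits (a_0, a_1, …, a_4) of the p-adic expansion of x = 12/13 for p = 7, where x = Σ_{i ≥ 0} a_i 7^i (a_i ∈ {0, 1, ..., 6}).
(a_0, …, a_4) = (2, 2, 4, 1, 3)

v_7(12/13) = 0 (numerator and denominator both coprime to 7), so x ∈ ℤ_7^×. Compute digits iteratively via a_i = x_i mod 7, x_{i+1} = (x_i − a_i)/7, with x_0 = x:
  x_0 = 12/13;  a_0 = 2;  x_1 = (x_0 − 2)/7 = -2/13
  x_1 = -2/13;  a_1 = 2;  x_2 = (x_1 − 2)/7 = -4/13
  x_2 = -4/13;  a_2 = 4;  x_3 = (x_2 − 4)/7 = -8/13
  x_3 = -8/13;  a_3 = 1;  x_4 = (x_3 − 1)/7 = -3/13
  x_4 = -3/13;  a_4 = 3;  x_5 = (x_4 − 3)/7 = -6/13
Digits: (2, 2, 4, 1, 3).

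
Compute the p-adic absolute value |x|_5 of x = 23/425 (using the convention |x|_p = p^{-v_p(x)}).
|23/425|_5 = 25

Step 1 — compute v_5(x) by factoring powers of 5 out of the numerator and denominator: v_5(23/425) = -2. Step 2 — apply |x|_p = p^{-v_p(x)} = 5^{2} = 25.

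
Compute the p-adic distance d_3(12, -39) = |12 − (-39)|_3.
d_3(12, -39) = 1/3

Step 1 — x − y = 12 − (-39) = 51. Step 2 — v_3(51) = 1 (factor: 51 = (3^1 · 17); the sign does not affect v_p). Step 3 — |x − y|_3 = 3^{-1} = 1/3.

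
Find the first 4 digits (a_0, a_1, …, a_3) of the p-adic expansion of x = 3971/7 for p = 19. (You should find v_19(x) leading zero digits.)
(a_0, …, a_3) = (0, 0, 7, 16)

v_19(3971/7) = 2, so a_0 = ... = a_1 = 0. Factor out: x = 19^2 · u with u = 11/7 a unit in ℤ_19. Expand u iteratively via a_{v+i} = u_i mod 19, u_{i+1} = (u_i − a_{v+i})/19:
  u_0 = 11/7;  a_2 = 7;  u_1 = (u_0 − 7)/19 = -2/7
  u_1 = -2/7;  a_3 = 16;  u_2 = (u_1 − 16)/19 = -6/7
Digits: (0, 0, 7, 16).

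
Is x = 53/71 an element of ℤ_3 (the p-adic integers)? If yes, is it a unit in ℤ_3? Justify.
x ∈ ℤ_3^× (unit); v_3(x) = 0

ℤ_3 = {x ∈ ℚ_3 : v_3(x) ≥ 0} and ℤ_3^× = {x ∈ ℤ_3 : v_3(x) = 0}. Here v_3(53/71) = v_3(num) − v_3(den) = 0; compare against these criteria.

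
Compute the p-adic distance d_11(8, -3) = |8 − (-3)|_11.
d_11(8, -3) = 1/11

Step 1 — x − y = 8 − (-3) = 11. Step 2 — v_11(11) = 1 (factor: 11 = (11^1 · 1); the sign does not affect v_p). Step 3 — |x − y|_11 = 11^{-1} = 1/11.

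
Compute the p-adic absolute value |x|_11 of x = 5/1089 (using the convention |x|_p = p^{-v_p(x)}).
|5/1089|_11 = 121

Step 1 — compute v_11(x) by factoring powers of 11 out of the numerator and denominator: v_11(5/1089) = -2. Step 2 — apply |x|_p = p^{-v_p(x)} = 11^{2} = 121.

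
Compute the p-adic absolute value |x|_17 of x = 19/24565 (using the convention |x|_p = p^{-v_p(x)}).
|19/24565|_17 = 4913

Step 1 — compute v_17(x) by factoring powers of 17 out of the numerator and denominator: v_17(19/24565) = -3. Step 2 — apply |x|_p = p^{-v_p(x)} = 17^{3} = 4913.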